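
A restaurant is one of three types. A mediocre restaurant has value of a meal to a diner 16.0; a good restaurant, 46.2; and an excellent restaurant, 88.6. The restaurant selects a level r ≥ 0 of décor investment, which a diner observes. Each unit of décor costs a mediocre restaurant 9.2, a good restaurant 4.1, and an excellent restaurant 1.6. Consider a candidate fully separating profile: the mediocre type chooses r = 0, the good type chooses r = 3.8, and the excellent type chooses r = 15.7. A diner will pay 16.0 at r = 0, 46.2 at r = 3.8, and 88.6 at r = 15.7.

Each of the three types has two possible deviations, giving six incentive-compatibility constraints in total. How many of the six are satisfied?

Excellent (own payoff 88.6 − 1.6×15.7 = 63.48): to r=0 gives 16.0 → no gain ✓; to r=3.8 gives 46.2 − 1.6×3.8 = 40.12 → no gain ✓.
Good (own payoff 46.2 − 4.1×3.8 = 30.62): to r=0 gives 16.0 → no gain ✓; to r=15.7 gives 88.6 − 4.1×15.7 = 24.23 → no gain ✓.
Mediocre (own payoff 16.0): to r=3.8 gives 46.2 − 9.2×3.8 = 11.24 → no gain ✓; to r=15.7 gives 88.6 − 9.2×15.7 = -55.84 → no gain ✓.
6 of the 6 constraints hold; this profile is a separating equilibrium.

6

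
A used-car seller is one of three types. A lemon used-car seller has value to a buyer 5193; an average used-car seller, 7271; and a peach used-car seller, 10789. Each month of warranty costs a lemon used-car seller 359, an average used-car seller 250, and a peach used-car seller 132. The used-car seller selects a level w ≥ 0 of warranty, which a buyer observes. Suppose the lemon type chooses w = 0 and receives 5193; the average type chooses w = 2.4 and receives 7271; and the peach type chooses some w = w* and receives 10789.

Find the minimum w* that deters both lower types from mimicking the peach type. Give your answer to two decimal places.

Lemon type (on-path payoff 5193) won't mimic when 5193 ≥ 10789 − 359·w*, i.e. w* ≥ 15.59.
Average type (on-path payoff 7271 − 250×2.4 = 6671) won't mimic when 6671 ≥ 10789 − 250·w*, i.e. w* ≥ 16.47.
Both must hold, so w* = max(15.59, 16.47) = 16.47. The average type's constraint binds.

16.47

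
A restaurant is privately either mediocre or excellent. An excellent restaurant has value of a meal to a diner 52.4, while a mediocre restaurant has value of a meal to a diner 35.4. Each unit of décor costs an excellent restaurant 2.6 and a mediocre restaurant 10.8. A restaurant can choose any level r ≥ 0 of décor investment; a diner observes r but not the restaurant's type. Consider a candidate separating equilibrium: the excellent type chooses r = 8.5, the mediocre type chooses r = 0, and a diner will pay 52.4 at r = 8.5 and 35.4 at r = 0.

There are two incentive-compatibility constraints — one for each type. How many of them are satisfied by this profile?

1

Mediocre type: stay at 0 → 35.4; mimic → 52.4 − 10.8 × 8.5 = -39.4. IC holds (35.4 ≥ -39.4).
Excellent type: signal → 52.4 − 2.6 × 8.5 = 30.3; deviate to 0 → 35.4. IC fails (30.3 < 35.4).
1 of 2 constraints hold, so this profile is not an equilibrium.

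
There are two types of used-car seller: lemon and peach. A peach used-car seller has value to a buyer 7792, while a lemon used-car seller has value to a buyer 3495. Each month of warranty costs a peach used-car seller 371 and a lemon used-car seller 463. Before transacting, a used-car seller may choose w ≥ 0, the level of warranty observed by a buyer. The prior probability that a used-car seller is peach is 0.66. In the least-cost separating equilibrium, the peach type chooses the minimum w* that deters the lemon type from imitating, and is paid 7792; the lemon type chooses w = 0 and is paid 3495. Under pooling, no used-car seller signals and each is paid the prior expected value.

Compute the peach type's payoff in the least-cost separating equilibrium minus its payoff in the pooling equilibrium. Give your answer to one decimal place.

-1982.2

Least-cost separating signal: w* solves 3495 = 7792 − 463·w*, so w* = (7792 − 3495)/463 ≈ 9.2808.
Peach type's separating payoff: 7792 − 371 × w* = 7792 − 371 × (7792 − 3495)/463 = 7792 − 1594187/463 ≈ 4348.832.
Pooling payoff: 0.66 × 7792 + 0.34 × 3495 = 6331.02.
Difference: 4348.832 − 6331.02 = -1982.188, i.e. -1982.2 to one decimal place.
The peach type would prefer the pooling outcome.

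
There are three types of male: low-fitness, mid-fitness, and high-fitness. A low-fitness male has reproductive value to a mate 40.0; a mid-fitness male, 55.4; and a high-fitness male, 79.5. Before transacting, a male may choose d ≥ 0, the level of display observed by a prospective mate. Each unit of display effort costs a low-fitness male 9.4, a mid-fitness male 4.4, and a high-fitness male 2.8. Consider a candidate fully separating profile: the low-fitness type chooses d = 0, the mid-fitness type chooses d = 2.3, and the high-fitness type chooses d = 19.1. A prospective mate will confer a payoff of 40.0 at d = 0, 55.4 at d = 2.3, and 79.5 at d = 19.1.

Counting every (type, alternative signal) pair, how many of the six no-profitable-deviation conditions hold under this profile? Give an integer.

Low-fitness (own payoff 40.0): to d=2.3 gives 55.4 − 9.4×2.3 = 33.78 → no gain ✓; to d=19.1 gives 79.5 − 9.4×19.1 = -100.04 → no gain ✓.
Mid-fitness (own payoff 55.4 − 4.4×2.3 = 45.28): to d=0 gives 40.0 → no gain ✓; to d=19.1 gives 79.5 − 4.4×19.1 = -4.54 → no gain ✓.
High-fitness (own payoff 79.5 − 2.8×19.1 = 26.02): to d=0 gives 40.0 → profitable ✗; to d=2.3 gives 55.4 − 2.8×2.3 = 48.96 → profitable ✗.
4 of the 6 constraints hold; not an equilibrium.

4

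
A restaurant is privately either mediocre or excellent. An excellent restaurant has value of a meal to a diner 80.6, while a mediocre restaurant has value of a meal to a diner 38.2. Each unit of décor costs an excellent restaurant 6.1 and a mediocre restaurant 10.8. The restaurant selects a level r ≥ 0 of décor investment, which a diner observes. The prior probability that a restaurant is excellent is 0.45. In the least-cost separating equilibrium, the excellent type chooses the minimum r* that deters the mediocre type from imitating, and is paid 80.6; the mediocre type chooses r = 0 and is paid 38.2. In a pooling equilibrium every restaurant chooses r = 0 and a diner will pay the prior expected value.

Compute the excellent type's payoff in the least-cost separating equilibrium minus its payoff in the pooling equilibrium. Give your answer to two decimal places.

Least-cost separating signal: r* solves 38.2 = 80.6 − 10.8·r*, so r* = (80.6 − 38.2)/10.8 ≈ 3.9259.
Excellent type's separating payoff: 80.6 − 6.1 × r* = 80.6 − 6.1 × (80.6 − 38.2)/10.8 = 80.6 − 258.64/10.8 ≈ 56.6519.
Pooling payoff: 0.45 × 80.6 + 0.55 × 38.2 = 57.28.
Difference: 56.6519 − 57.28 = -0.6281, i.e. -0.63 to two decimal places.
The excellent type would prefer the pooling outcome.

-0.63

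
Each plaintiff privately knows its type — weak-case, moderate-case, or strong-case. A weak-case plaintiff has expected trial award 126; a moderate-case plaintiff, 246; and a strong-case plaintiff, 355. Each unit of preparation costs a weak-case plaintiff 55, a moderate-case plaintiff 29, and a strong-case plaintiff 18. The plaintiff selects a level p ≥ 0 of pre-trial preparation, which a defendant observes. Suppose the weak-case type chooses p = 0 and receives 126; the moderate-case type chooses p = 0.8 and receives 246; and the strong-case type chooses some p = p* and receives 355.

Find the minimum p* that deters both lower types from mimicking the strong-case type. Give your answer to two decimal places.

Weak-case type (on-path payoff 126) won't mimic when 126 ≥ 355 − 55·p*, i.e. p* ≥ 4.16.
Moderate-case type (on-path payoff 246 − 29×0.8 = 222.8) won't mimic when 222.8 ≥ 355 − 29·p*, i.e. p* ≥ 4.56.
Both must hold, so p* = max(4.16, 4.56) = 4.56. The moderate-case type's constraint binds.

4.56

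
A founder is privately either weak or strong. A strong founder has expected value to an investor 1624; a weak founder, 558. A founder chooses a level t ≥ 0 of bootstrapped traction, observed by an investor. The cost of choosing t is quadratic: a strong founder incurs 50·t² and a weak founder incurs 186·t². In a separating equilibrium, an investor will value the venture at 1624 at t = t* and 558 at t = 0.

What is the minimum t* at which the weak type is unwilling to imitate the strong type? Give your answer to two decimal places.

The weak type at t = 0 receives 558; imitating at t* yields 1624 − 186·t*².
Indifference: 558 = 1624 − 186·t*², so t*² = (1624 − 558) / 186 ≈ 5.7312.
t* = √5.7312 ≈ 2.39.

2.39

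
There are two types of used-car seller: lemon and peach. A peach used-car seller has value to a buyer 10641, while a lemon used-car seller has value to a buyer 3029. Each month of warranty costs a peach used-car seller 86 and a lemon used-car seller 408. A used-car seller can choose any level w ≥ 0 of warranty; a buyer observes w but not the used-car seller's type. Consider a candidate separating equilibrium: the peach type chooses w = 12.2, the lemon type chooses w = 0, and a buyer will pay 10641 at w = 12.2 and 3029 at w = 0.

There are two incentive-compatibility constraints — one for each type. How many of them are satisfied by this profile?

1

Peach type: signal → 10641 − 86 × 12.2 = 9591.8; deviate to 0 → 3029. IC holds (9591.8 ≥ 3029).
Lemon type: stay at 0 → 3029; mimic → 10641 − 408 × 12.2 = 5663.4. IC fails (3029 < 5663.4).
1 of 2 constraints hold, so this profile is not an equilibrium.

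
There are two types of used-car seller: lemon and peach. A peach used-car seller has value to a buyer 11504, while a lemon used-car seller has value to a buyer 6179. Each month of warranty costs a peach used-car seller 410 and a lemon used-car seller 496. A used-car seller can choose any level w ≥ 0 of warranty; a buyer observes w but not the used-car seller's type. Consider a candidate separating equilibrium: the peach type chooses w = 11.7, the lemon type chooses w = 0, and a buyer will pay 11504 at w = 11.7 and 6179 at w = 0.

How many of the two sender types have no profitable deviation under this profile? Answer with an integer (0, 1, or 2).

2

Lemon type: stay at 0 → 6179; mimic → 11504 − 496 × 11.7 = 5700.8. IC holds (6179 ≥ 5700.8).
Peach type: signal → 11504 − 410 × 11.7 = 6707; deviate to 0 → 6179. IC holds (6707 ≥ 6179).
2 of 2 constraints hold, so this is a separating equilibrium.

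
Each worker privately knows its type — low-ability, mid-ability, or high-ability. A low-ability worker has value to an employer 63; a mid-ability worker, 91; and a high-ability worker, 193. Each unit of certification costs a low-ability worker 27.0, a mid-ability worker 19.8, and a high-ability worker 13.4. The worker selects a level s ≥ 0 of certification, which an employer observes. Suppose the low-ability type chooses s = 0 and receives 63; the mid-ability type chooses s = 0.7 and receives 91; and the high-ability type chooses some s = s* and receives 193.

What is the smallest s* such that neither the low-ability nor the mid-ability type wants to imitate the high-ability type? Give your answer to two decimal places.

5.85

Mid-ability type (on-path payoff 91 − 19.8×0.7 = 77.14) won't mimic when 77.14 ≥ 193 − 19.8·s*, i.e. s* ≥ 5.85.
Low-ability type (on-path payoff 63) won't mimic when 63 ≥ 193 − 27.0·s*, i.e. s* ≥ 4.81.
Both must hold, so s* = max(4.81, 5.85) = 5.85. The mid-ability type's constraint binds.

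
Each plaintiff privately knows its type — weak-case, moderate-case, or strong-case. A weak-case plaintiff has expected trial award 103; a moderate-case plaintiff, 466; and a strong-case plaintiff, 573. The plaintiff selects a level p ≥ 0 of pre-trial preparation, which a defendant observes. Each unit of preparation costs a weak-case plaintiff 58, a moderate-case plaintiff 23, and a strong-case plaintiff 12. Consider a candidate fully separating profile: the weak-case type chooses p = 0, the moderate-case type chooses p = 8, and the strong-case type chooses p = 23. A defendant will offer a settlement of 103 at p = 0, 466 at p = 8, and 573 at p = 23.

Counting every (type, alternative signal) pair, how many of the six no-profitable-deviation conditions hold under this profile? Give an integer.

5

Moderate-case (own payoff 466 − 23×8 = 282): to p=0 gives 103 → no gain ✓; to p=23 gives 573 − 23×23 = 44 → no gain ✓.
Strong-case (own payoff 573 − 12×23 = 297): to p=0 gives 103 → no gain ✓; to p=8 gives 466 − 12×8 = 370 → profitable ✗.
Weak-case (own payoff 103): to p=8 gives 466 − 58×8 = 2 → no gain ✓; to p=23 gives 573 − 58×23 = -761 → no gain ✓.
5 of the 6 constraints hold; not an equilibrium.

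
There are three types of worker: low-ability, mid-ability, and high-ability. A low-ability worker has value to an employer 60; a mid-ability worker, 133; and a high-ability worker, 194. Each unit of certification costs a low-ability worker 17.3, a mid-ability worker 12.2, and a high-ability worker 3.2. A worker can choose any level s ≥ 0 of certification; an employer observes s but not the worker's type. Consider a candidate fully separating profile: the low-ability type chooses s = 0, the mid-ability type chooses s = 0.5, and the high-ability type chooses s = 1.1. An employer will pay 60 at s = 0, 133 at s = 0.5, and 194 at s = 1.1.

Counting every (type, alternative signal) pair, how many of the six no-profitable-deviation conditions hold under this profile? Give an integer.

3

Low-ability (own payoff 60): to s=0.5 gives 133 − 17.3×0.5 = 124.35 → profitable ✗; to s=1.1 gives 194 − 17.3×1.1 = 174.97 → profitable ✗.
High-ability (own payoff 194 − 3.2×1.1 = 190.48): to s=0 gives 60 → no gain ✓; to s=0.5 gives 133 − 3.2×0.5 = 131.4 → no gain ✓.
Mid-ability (own payoff 133 − 12.2×0.5 = 126.9): to s=0 gives 60 → no gain ✓; to s=1.1 gives 194 − 12.2×1.1 = 180.58 → profitable ✗.
3 of the 6 constraints hold; not an equilibrium.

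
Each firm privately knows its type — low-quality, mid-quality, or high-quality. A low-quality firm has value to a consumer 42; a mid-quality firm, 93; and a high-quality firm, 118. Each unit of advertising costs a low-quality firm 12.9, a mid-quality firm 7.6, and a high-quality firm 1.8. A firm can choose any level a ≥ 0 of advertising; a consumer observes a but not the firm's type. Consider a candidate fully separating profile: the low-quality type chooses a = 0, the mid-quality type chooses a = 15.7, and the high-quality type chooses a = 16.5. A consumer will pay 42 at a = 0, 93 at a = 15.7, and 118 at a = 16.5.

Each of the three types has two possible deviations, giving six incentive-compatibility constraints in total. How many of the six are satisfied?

4

Low-quality (own payoff 42): to a=15.7 gives 93 − 12.9×15.7 = -109.53 → no gain ✓; to a=16.5 gives 118 − 12.9×16.5 = -94.85 → no gain ✓.
Mid-quality (own payoff 93 − 7.6×15.7 = -26.32): to a=0 gives 42 → profitable ✗; to a=16.5 gives 118 − 7.6×16.5 = -7.4 → profitable ✗.
High-quality (own payoff 118 − 1.8×16.5 = 88.3): to a=0 gives 42 → no gain ✓; to a=15.7 gives 93 − 1.8×15.7 = 64.74 → no gain ✓.
4 of the 6 constraints hold; not an equilibrium.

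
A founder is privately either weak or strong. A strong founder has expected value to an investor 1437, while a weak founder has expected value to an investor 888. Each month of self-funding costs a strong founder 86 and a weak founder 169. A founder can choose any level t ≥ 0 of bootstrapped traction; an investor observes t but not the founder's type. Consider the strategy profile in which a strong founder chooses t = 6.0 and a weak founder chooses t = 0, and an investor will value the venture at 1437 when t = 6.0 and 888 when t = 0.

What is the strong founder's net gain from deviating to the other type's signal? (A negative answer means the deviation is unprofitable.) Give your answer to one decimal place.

Playing t = 6.0 the strong founder receives 1437 − 86 × 6.0 = 921.
Deviating to t = 0 yields 888 instead.
Gain from deviating: 888 − 921 = -33.0.
The gain is negative, so the strong type's incentive-compatibility constraint is satisfied.

-33.0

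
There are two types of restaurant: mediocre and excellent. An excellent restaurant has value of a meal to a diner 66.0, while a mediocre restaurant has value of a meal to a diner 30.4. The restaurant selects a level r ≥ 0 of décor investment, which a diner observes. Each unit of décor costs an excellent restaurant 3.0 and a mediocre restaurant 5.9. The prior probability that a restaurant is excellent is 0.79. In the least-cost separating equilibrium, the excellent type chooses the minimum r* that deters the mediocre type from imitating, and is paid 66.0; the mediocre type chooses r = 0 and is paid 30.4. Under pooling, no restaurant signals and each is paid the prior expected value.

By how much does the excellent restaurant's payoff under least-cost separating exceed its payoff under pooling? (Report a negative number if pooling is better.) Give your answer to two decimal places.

-10.63

Least-cost separating signal: r* solves 30.4 = 66.0 − 5.9·r*, so r* = (66.0 − 30.4)/5.9 ≈ 6.0339.
Excellent type's separating payoff: 66.0 − 3.0 × r* = 66.0 − 3.0 × (66.0 − 30.4)/5.9 = 66.0 − 106.8/5.9 ≈ 47.8983.
Pooling payoff: 0.79 × 66.0 + 0.21 × 30.4 = 58.524.
Difference: 47.8983 − 58.524 = -10.6257, i.e. -10.63 to two decimal places.
The excellent type would prefer the pooling outcome.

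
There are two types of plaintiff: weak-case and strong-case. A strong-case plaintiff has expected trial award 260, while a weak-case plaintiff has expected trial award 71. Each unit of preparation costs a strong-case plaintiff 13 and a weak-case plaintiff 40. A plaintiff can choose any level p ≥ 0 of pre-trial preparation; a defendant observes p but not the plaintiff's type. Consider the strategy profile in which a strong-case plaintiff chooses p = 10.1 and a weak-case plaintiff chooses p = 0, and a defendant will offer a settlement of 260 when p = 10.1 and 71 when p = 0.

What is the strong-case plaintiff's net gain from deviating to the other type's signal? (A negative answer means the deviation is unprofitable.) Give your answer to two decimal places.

Playing p = 10.1 the strong-case plaintiff receives 260 − 13 × 10.1 = 128.7.
Deviating to p = 0 yields 71 instead.
Gain from deviating: 71 − 128.7 = -57.70.
The gain is negative, so the strong-case type's incentive-compatibility constraint is satisfied.

-57.70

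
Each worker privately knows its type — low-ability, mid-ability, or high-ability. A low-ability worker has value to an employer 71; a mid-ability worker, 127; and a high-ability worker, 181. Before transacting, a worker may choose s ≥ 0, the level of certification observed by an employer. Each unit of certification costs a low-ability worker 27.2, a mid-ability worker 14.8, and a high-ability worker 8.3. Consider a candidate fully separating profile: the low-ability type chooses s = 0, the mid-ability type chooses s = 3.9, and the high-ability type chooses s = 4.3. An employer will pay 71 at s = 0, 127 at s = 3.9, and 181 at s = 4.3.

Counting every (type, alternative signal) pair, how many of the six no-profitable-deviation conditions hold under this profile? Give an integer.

4

Low-ability (own payoff 71): to s=3.9 gives 127 − 27.2×3.9 = 20.92 → no gain ✓; to s=4.3 gives 181 − 27.2×4.3 = 64.04 → no gain ✓.
Mid-ability (own payoff 127 − 14.8×3.9 = 69.28): to s=0 gives 71 → profitable ✗; to s=4.3 gives 181 − 14.8×4.3 = 117.36 → profitable ✗.
High-ability (own payoff 181 − 8.3×4.3 = 145.31): to s=0 gives 71 → no gain ✓; to s=3.9 gives 127 − 8.3×3.9 = 94.63 → no gain ✓.
4 of the 6 constraints hold; not an equilibrium.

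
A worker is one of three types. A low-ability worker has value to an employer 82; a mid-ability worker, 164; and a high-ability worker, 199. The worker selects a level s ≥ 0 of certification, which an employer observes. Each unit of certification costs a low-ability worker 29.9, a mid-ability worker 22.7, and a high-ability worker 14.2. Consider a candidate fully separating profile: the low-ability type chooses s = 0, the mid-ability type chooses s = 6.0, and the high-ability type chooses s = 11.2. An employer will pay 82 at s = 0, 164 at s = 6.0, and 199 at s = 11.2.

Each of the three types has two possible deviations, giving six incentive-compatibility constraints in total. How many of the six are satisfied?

Mid-ability (own payoff 164 − 22.7×6.0 = 27.8): to s=0 gives 82 → profitable ✗; to s=11.2 gives 199 − 22.7×11.2 = -55.24 → no gain ✓.
Low-ability (own payoff 82): to s=6.0 gives 164 − 29.9×6.0 = -15.4 → no gain ✓; to s=11.2 gives 199 − 29.9×11.2 = -135.88 → no gain ✓.
High-ability (own payoff 199 − 14.2×11.2 = 39.96): to s=0 gives 82 → profitable ✗; to s=6.0 gives 164 − 14.2×6.0 = 78.8 → profitable ✗.
3 of the 6 constraints hold; not an equilibrium.

3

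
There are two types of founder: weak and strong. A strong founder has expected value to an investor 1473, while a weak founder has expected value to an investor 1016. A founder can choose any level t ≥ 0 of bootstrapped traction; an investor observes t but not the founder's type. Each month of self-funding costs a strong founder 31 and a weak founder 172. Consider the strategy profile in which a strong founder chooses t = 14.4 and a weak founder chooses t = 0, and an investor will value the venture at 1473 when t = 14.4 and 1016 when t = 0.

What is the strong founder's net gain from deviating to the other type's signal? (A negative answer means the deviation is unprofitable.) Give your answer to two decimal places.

Playing t = 14.4 the strong founder receives 1473 − 31 × 14.4 = 1026.6.
Deviating to t = 0 yields 1016 instead.
Gain from deviating: 1016 − 1026.6 = -10.60.
The gain is negative, so the strong type's incentive-compatibility constraint is satisfied.

-10.60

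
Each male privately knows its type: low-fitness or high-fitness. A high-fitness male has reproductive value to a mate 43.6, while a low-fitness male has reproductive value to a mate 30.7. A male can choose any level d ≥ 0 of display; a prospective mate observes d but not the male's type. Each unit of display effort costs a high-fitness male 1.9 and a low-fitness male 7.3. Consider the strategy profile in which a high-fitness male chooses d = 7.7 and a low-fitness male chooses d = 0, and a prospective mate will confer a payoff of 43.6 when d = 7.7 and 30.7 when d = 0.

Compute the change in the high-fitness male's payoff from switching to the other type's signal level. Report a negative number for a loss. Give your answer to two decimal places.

Playing d = 7.7 the high-fitness male receives 43.6 − 1.9 × 7.7 = 28.97.
Deviating to d = 0 yields 30.7 instead.
Gain from deviating: 30.7 − 28.97 = 1.73.
The gain is positive, so the high-fitness type's incentive-compatibility constraint is violated — this profile is not a separating equilibrium.

1.73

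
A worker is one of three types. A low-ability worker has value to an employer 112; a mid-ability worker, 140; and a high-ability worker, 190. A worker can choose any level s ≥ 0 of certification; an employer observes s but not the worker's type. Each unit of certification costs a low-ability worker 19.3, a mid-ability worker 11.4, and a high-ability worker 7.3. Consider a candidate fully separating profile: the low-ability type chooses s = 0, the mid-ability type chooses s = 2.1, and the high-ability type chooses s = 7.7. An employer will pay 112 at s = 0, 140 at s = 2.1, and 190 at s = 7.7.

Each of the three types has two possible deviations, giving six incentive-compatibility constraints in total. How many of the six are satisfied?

6

Low-ability (own payoff 112): to s=2.1 gives 140 − 19.3×2.1 = 99.47 → no gain ✓; to s=7.7 gives 190 − 19.3×7.7 = 41.39 → no gain ✓.
High-ability (own payoff 190 − 7.3×7.7 = 133.79): to s=0 gives 112 → no gain ✓; to s=2.1 gives 140 − 7.3×2.1 = 124.67 → no gain ✓.
Mid-ability (own payoff 140 − 11.4×2.1 = 116.06): to s=0 gives 112 → no gain ✓; to s=7.7 gives 190 − 11.4×7.7 = 102.22 → no gain ✓.
6 of the 6 constraints hold; this profile is a separating equilibrium.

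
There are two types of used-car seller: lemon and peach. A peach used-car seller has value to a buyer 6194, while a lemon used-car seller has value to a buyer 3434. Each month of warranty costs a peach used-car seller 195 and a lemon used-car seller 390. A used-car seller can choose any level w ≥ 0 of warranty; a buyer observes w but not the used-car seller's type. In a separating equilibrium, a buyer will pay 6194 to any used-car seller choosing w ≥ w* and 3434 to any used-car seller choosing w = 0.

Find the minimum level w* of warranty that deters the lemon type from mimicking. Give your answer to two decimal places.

A lemon used-car seller choosing w = 0 receives 3434.
Imitating at w* instead would pay 6194 at cost 390·w*, netting 6194 − 390·w*.
Indifference: 3434 = 6194 − 390·w*, so w* = (6194 − 3434) / 390 ≈ 7.08.
At w* the lemon type's incentive constraint just binds; the peach type strictly prefers w* since its per-unit cost is lower.

7.08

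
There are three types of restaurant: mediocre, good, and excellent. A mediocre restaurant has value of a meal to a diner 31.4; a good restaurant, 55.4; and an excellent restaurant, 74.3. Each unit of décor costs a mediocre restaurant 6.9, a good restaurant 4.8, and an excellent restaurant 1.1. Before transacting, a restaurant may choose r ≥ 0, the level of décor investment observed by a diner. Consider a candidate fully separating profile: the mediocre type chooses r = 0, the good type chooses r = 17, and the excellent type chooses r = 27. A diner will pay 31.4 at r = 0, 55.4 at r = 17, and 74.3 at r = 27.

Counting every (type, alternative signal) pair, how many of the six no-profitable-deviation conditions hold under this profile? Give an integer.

Mediocre (own payoff 31.4): to r=17 gives 55.4 − 6.9×17 = -61.9 → no gain ✓; to r=27 gives 74.3 − 6.9×27 = -112 → no gain ✓.
Excellent (own payoff 74.3 − 1.1×27 = 44.6): to r=0 gives 31.4 → no gain ✓; to r=17 gives 55.4 − 1.1×17 = 36.7 → no gain ✓.
Good (own payoff 55.4 − 4.8×17 = -26.2): to r=0 gives 31.4 → profitable ✗; to r=27 gives 74.3 − 4.8×27 = -55.3 → no gain ✓.
5 of the 6 constraints hold; not an equilibrium.

5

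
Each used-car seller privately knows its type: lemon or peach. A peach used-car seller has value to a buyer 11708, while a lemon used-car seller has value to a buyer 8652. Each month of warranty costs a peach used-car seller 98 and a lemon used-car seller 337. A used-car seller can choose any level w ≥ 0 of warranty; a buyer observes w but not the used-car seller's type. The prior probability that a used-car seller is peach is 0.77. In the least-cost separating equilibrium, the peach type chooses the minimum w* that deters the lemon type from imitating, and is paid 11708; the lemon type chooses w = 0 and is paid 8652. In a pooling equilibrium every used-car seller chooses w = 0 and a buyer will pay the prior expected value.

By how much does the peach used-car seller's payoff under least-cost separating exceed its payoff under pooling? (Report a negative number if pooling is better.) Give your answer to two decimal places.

-185.81

Least-cost separating signal: w* solves 8652 = 11708 − 337·w*, so w* = (11708 − 8652)/337 ≈ 9.0682.
Peach type's separating payoff: 11708 − 98 × w* = 11708 − 98 × (11708 − 8652)/337 = 11708 − 299488/337 ≈ 10819.3116.
Pooling payoff: 0.77 × 11708 + 0.23 × 8652 = 11005.12.
Difference: 10819.3116 − 11005.12 = -185.8084, i.e. -185.81 to two decimal places.
The peach type would prefer the pooling outcome.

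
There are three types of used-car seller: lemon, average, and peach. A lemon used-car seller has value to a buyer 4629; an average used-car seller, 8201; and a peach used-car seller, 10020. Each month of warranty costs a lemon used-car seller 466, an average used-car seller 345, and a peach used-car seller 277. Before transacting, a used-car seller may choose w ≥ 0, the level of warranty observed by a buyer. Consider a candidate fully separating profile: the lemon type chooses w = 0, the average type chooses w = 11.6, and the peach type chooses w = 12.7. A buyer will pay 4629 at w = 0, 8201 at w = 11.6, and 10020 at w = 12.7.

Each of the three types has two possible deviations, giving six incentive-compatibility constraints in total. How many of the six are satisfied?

4

Average (own payoff 8201 − 345×11.6 = 4199): to w=0 gives 4629 → profitable ✗; to w=12.7 gives 10020 − 345×12.7 = 5638.5 → profitable ✗.
Peach (own payoff 10020 − 277×12.7 = 6502.1): to w=0 gives 4629 → no gain ✓; to w=11.6 gives 8201 − 277×11.6 = 4987.8 → no gain ✓.
Lemon (own payoff 4629): to w=11.6 gives 8201 − 466×11.6 = 2795.4 → no gain ✓; to w=12.7 gives 10020 − 466×12.7 = 4101.8 → no gain ✓.
4 of the 6 constraints hold; not an equilibrium.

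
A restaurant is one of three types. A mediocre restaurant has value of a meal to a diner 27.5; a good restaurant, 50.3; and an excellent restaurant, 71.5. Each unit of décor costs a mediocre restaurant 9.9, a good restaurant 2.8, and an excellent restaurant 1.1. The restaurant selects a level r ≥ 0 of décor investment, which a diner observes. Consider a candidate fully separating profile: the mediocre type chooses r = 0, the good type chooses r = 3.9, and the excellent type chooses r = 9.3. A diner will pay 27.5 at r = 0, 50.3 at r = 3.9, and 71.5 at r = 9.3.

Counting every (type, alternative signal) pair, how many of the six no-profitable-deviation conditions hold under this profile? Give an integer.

Good (own payoff 50.3 − 2.8×3.9 = 39.38): to r=0 gives 27.5 → no gain ✓; to r=9.3 gives 71.5 − 2.8×9.3 = 45.46 → profitable ✗.
Excellent (own payoff 71.5 − 1.1×9.3 = 61.27): to r=0 gives 27.5 → no gain ✓; to r=3.9 gives 50.3 − 1.1×3.9 = 46.01 → no gain ✓.
Mediocre (own payoff 27.5): to r=3.9 gives 50.3 − 9.9×3.9 = 11.69 → no gain ✓; to r=9.3 gives 71.5 − 9.9×9.3 = -20.57 → no gain ✓.
5 of the 6 constraints hold; not an equilibrium.

5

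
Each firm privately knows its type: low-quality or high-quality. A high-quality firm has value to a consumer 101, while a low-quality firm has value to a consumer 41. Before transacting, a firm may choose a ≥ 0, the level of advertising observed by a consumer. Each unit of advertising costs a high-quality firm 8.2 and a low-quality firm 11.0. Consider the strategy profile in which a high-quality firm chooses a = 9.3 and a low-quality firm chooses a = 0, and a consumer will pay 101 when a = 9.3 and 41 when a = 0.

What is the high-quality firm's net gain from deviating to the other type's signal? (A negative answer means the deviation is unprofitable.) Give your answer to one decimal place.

Playing a = 9.3 the high-quality firm receives 101 − 8.2 × 9.3 = 24.74.
Deviating to a = 0 yields 41 instead.
Gain from deviating: 41 − 24.74 = 16.26, i.e. 16.3 to one decimal place.
The gain is positive, so the high-quality type's incentive-compatibility constraint is violated — this profile is not a separating equilibrium.

16.3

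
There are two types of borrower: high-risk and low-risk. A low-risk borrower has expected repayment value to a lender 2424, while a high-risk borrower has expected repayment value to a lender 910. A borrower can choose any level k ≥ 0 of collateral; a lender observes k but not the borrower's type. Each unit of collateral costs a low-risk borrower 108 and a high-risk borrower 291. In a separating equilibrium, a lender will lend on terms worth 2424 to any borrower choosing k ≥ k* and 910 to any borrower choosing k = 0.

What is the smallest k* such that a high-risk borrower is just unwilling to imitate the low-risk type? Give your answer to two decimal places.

A high-risk borrower choosing k = 0 receives 910.
Imitating at k* instead would pay 2424 at cost 291·k*, netting 2424 − 291·k*.
Indifference: 910 = 2424 − 291·k*, so k* = (2424 − 910) / 291 ≈ 5.20.
This is the high-risk type's binding incentive-compatibility constraint; any k ≥ 5.20 sustains separation on that side.

5.20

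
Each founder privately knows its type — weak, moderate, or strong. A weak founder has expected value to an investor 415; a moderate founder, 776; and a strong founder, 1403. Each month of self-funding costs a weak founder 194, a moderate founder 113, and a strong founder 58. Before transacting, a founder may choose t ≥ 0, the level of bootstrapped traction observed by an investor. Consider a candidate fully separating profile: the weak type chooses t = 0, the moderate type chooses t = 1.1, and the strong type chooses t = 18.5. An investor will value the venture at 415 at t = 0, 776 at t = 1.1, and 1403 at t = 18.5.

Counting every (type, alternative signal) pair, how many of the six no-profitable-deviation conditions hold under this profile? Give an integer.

Moderate (own payoff 776 − 113×1.1 = 651.7): to t=0 gives 415 → no gain ✓; to t=18.5 gives 1403 − 113×18.5 = -687.5 → no gain ✓.
Strong (own payoff 1403 − 58×18.5 = 330): to t=0 gives 415 → profitable ✗; to t=1.1 gives 776 − 58×1.1 = 712.2 → profitable ✗.
Weak (own payoff 415): to t=1.1 gives 776 − 194×1.1 = 562.6 → profitable ✗; to t=18.5 gives 1403 − 194×18.5 = -2186 → no gain ✓.
3 of the 6 constraints hold; not an equilibrium.

3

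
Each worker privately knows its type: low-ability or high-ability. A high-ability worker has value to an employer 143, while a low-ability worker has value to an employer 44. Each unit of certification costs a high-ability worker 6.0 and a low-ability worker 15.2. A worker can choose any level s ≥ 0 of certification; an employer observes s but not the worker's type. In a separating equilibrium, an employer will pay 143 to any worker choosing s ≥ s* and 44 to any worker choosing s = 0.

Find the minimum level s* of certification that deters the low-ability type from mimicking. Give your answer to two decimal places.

A low-ability worker choosing s = 0 receives 44.
Imitating at s* instead would pay 143 at cost 15.2·s*, netting 143 − 15.2·s*.
Indifference: 44 = 143 − 15.2·s*, so s* = (143 − 44) / 15.2 ≈ 6.51.
At s* the low-ability type's incentive constraint just binds; the high-ability type strictly prefers s* since its per-unit cost is lower.

6.51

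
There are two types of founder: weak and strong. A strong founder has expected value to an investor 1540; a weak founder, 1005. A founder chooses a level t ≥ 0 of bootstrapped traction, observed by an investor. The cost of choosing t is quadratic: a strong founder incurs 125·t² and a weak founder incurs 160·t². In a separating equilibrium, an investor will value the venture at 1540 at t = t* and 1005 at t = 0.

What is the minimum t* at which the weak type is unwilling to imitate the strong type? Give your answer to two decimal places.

The weak type at t = 0 receives 1005; imitating at t* yields 1540 − 160·t*².
Indifference: 1005 = 1540 − 160·t*², so t*² = (1540 − 1005) / 160 ≈ 3.3438.
t* = √3.3438 ≈ 1.83.

1.83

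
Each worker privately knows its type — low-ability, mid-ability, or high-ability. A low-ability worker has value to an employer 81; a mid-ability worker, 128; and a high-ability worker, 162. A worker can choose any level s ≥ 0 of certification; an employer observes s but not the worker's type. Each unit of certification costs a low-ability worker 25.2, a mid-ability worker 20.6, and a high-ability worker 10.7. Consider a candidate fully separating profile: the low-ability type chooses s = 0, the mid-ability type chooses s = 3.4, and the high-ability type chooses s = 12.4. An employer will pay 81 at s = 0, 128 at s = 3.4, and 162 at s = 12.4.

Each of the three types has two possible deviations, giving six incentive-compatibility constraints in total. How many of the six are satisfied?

3

High-ability (own payoff 162 − 10.7×12.4 = 29.32): to s=0 gives 81 → profitable ✗; to s=3.4 gives 128 − 10.7×3.4 = 91.62 → profitable ✗.
Low-ability (own payoff 81): to s=3.4 gives 128 − 25.2×3.4 = 42.32 → no gain ✓; to s=12.4 gives 162 − 25.2×12.4 = -150.48 → no gain ✓.
Mid-ability (own payoff 128 − 20.6×3.4 = 57.96): to s=0 gives 81 → profitable ✗; to s=12.4 gives 162 − 20.6×12.4 = -93.44 → no gain ✓.
3 of the 6 constraints hold; not an equilibrium.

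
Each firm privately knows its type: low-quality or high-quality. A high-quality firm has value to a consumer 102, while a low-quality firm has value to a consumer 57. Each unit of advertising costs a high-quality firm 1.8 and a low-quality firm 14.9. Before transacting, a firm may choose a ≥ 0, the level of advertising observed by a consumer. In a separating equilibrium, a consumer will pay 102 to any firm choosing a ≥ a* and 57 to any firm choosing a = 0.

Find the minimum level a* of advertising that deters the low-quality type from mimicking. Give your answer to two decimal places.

3.02

A low-quality firm choosing a = 0 receives 57.
Imitating at a* instead would pay 102 at cost 14.9·a*, netting 102 − 14.9·a*.
Indifference: 57 = 102 − 14.9·a*, so a* = (102 − 57) / 14.9 ≈ 3.02.
At a* the low-quality type's incentive constraint just binds; the high-quality type strictly prefers a* since its per-unit cost is lower.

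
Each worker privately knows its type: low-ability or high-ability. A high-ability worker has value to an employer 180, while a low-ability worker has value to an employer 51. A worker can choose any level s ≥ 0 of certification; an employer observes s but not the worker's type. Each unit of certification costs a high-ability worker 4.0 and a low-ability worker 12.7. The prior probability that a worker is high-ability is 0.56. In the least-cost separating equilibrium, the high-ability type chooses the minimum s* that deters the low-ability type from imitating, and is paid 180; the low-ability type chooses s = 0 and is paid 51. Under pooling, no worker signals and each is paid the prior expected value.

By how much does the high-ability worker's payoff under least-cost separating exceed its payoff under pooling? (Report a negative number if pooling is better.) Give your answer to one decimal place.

Least-cost separating signal: s* solves 51 = 180 − 12.7·s*, so s* = (180 − 51)/12.7 ≈ 10.1575.
High-ability type's separating payoff: 180 − 4.0 × s* = 180 − 4.0 × (180 − 51)/12.7 = 180 − 516/12.7 ≈ 139.370.
Pooling payoff: 0.56 × 180 + 0.44 × 51 = 123.24.
Difference: 139.370 − 123.24 = 16.13, i.e. 16.1 to one decimal place.
The high-ability type prefers to separate.

16.1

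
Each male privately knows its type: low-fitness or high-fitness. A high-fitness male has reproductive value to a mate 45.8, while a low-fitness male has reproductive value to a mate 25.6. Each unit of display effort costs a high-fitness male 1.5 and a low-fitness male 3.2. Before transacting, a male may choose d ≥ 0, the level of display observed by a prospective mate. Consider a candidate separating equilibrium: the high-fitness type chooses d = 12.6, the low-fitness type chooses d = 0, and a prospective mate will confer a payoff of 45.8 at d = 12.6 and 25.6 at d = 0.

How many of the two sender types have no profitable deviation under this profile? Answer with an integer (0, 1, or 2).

Low-fitness type: stay at 0 → 25.6; mimic → 45.8 − 3.2 × 12.6 = 5.48. IC holds (25.6 ≥ 5.48).
High-fitness type: signal → 45.8 − 1.5 × 12.6 = 26.9; deviate to 0 → 25.6. IC holds (26.9 ≥ 25.6).
2 of 2 constraints hold, so this is a separating equilibrium.

2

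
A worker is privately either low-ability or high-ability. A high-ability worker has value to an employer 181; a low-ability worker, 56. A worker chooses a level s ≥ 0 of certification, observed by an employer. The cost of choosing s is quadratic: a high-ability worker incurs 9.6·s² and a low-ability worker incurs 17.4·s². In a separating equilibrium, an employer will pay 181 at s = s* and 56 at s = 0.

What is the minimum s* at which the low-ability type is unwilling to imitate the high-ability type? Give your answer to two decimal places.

The low-ability type at s = 0 receives 56; imitating at s* yields 181 − 17.4·s*².
Indifference: 56 = 181 − 17.4·s*², so s*² = (181 − 56) / 17.4 ≈ 7.1839.
s* = √7.1839 ≈ 2.68.

2.68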